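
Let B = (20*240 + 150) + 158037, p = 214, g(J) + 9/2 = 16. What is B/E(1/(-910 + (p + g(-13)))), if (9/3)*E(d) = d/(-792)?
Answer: 265077493164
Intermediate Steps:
g(J) = 23/2 (g(J) = -9/2 + 16 = 23/2)
B = 162987 (B = (4800 + 150) + 158037 = 4950 + 158037 = 162987)
E(d) = -d/2376 (E(d) = (d/(-792))/3 = (d*(-1/792))/3 = (-d/792)/3 = -d/2376)
B/E(1/(-910 + (p + g(-13)))) = 162987/((-1/(2376*(-910 + (214 + 23/2))))) = 162987/((-1/(2376*(-910 + 451/2)))) = 162987/((-1/(2376*(-1369/2)))) = 162987/((-1/2376*(-2/1369))) = 162987/(1/1626372) = 162987*1626372 = 265077493164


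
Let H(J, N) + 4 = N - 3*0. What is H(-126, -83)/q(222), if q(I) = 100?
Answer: -87/100 ≈ -0.87000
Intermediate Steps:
H(J, N) = -4 + N (H(J, N) = -4 + (N - 3*0) = -4 + (N + 0) = -4 + N)
H(-126, -83)/q(222) = (-4 - 83)/100 = -87*1/100 = -87/100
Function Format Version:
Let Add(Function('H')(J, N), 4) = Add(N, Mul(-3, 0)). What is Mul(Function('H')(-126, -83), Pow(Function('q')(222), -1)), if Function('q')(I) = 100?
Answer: Rational(-87, 100) ≈ -0.87000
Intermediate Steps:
Function('H')(J, N) = Add(-4, N) (Function('H')(J, N) = Add(-4, Add(N, Mul(-3, 0))) = Add(-4, Add(N, 0)) = Add(-4, N))
Mul(Function('H')(-126, -83), Pow(Function('q')(222), -1)) = Mul(Add(-4, -83), Pow(100, -1)) = Mul(-87, Rational(1, 100)) = Rational(-87, 100)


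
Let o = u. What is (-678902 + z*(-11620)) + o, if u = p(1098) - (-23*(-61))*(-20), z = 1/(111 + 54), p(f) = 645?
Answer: -21458825/33 ≈ -6.5027e+5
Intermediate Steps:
z = 1/165 ≈ 0.0060606
u = 28705 (u = 645 - (-23*(-61))*(-20) = 645 - 1403*(-20) = 645 - 1*(-28060) = 645 + 28060 = 28705)
o = 28705
(-678902 + z*(-11620)) + o = (-678902 + (1/165)*(-11620)) + 28705 = (-678902 - 2324/33) + 28705 = -22406090/33 + 28705 = -21458825/33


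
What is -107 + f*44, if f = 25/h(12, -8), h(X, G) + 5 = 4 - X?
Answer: -2491/13 ≈ -191.62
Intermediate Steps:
h(X, G) = -1 - X (h(X, G) = -5 + (4 - X) = -1 - X)
f = -25/13 (f = 25/(-1 - 1*12) = 25/(-1 - 12) = 25/(-13) = 25*(-1/13) = -25/13 ≈ -1.9231)
-107 + f*44 = -107 - 25/13*44 = -107 - 1100/13 = -2491/13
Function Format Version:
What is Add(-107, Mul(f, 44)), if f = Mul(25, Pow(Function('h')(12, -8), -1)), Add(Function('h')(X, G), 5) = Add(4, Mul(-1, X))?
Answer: Rational(-2491, 13) ≈ -191.62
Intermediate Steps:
Function('h')(X, G) = Add(-1, Mul(-1, X)) (Function('h')(X, G) = Add(-5, Add(4, Mul(-1, X))) = Add(-1, Mul(-1, X)))
f = Rational(-25, 13) (f = Mul(25, Pow(Add(-1, Mul(-1, 12)), -1)) = Mul(25, Pow(Add(-1, -12), -1)) = Mul(25, Pow(-13, -1)) = Mul(25, Rational(-1, 13)) = Rational(-25, 13) ≈ -1.9231)
Add(-107, Mul(f, 44)) = Add(-107, Mul(Rational(-25, 13), 44)) = Add(-107, Rational(-1100, 13)) = Rational(-2491, 13)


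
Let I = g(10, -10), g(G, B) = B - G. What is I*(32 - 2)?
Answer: -600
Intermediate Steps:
I = -20 (I = -10 - 1*10 = -10 - 10 = -20)
I*(32 - 2) = -20*(32 - 2) = -20*30 = -600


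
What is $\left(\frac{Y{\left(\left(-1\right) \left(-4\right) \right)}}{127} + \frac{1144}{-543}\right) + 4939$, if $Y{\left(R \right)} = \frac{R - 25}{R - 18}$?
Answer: $\frac{680907811}{137922} \approx 4936.9$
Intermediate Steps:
$Y{\left(R \right)} = \frac{-25 + R}{-18 + R}$
$\left(\frac{Y{\left(\left(-1\right) \left(-4\right) \right)}}{127} + \frac{1144}{-543}\right) + 4939 = \left(\frac{\frac{1}{-18 - -4} \left(-25 - -4\right)}{127} + \frac{1144}{-543}\right) + 4939 = \left(\frac{-25 + 4}{-18 + 4} \cdot \frac{1}{127} + 1144 \left(- \frac{1}{543}\right)\right) + 4939 = \left(\frac{1}{-14} \left(-21\right) \frac{1}{127} - \frac{1144}{543}\right) + 4939 = \left(\left(- \frac{1}{14}\right) \left(-21\right) \frac{1}{127} - \frac{1144}{543}\right) + 4939 = \left(\frac{3}{2} \cdot \frac{1}{127} - \frac{1144}{543}\right) + 4939 = \left(\frac{3}{254} - \frac{1144}{543}\right) + 4939 = - \frac{288947}{137922} + 4939 = \frac{680907811}{137922}$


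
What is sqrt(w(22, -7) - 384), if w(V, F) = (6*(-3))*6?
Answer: 2*I*sqrt(123) ≈ 22.181*I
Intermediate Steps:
w(V, F) = -108 (w(V, F) = -18*6 = -108)
sqrt(w(22, -7) - 384) = sqrt(-108 - 384) = sqrt(-492) = 2*I*sqrt(123)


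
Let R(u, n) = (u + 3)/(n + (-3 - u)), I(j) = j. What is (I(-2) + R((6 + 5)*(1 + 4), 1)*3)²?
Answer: 9216/361 ≈ 25.529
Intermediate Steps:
R(u, n) = (3 + u)/(-3 + n - u)
(I(-2) + R((6 + 5)*(1 + 4), 1)*3)² = (-2 + ((-3 - (6 + 5)*(1 + 4))/(3 + (6 + 5)*(1 + 4) - 1*1))*3)² = (-2 + ((-3 - 11*5)/(3 + 11*5 - 1))*3)² = (-2 + ((-3 - 1*55)/(3 + 55 - 1))*3)² = (-2 + ((-3 - 55)/57)*3)² = (-2 + ((1/57)*(-58))*3)² = (-2 - 58/57*3)² = (-2 - 58/19)² = (-96/19)² = 9216/361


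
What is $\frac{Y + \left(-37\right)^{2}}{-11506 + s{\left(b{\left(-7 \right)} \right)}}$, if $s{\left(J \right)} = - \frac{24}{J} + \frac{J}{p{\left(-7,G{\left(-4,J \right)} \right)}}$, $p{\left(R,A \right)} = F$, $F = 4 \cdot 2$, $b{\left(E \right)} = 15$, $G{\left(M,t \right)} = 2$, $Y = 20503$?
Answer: $- \frac{874880}{460229} \approx -1.901$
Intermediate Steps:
$F = 8$
$p{\left(R,A \right)} = 8$
$s{\left(J \right)} = - \frac{24}{J} + \frac{J}{8}$
$\frac{Y + \left(-37\right)^{2}}{-11506 + s{\left(b{\left(-7 \right)} \right)}} = \frac{20503 + \left(-37\right)^{2}}{-11506 + \left(- \frac{24}{15} + \frac{1}{8} \cdot 15\right)} = \frac{20503 + 1369}{-11506 + \left(\left(-24\right) \frac{1}{15} + \frac{15}{8}\right)} = \frac{21872}{-11506 + \left(- \frac{8}{5} + \frac{15}{8}\right)} = \frac{21872}{-11506 + \frac{11}{40}} = \frac{21872}{- \frac{460229}{40}} = 21872 \left(- \frac{40}{460229}\right) = - \frac{874880}{460229}$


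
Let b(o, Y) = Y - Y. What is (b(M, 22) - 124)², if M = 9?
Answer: 15376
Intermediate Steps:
b(o, Y) = 0
(b(M, 22) - 124)² = (0 - 124)² = (-124)² = 15376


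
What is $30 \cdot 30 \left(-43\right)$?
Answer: $-38700$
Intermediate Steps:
$30 \cdot 30 \left(-43\right) = 900 \left(-43\right) = -38700$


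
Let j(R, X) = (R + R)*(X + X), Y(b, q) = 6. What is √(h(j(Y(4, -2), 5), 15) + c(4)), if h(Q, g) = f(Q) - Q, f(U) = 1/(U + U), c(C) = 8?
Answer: I*√403185/60 ≈ 10.583*I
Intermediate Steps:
f(U) = 1/(2*U)
j(R, X) = 4*R*X (j(R, X) = (2*R)*(2*X) = 4*R*X)
h(Q, g) = 1/(2*Q) - Q
√(h(j(Y(4, -2), 5), 15) + c(4)) = √((1/(2*((4*6*5))) - 4*6*5) + 8) = √(((½)/120 - 1*120) + 8) = √(((½)*(1/120) - 120) + 8) = √((1/240 - 120) + 8) = √(-28799/240 + 8) = √(-26879/240) = I*√403185/60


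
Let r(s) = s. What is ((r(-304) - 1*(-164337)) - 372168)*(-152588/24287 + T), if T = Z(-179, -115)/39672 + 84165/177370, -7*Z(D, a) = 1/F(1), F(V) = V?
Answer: 144617911825806725885/119628917840376 ≈ 1.2089e+6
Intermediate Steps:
Z(D, a) = -⅐ (Z(D, a) = -⅐/1 = -⅐*1 = -⅐)
T = 2337277979/4925635848 (T = -⅐/39672 + 84165/177370 = -⅐*1/39672 + 84165*(1/177370) = -1/277704 + 16833/35474 = 2337277979/4925635848 ≈ 0.47451)
((r(-304) - 1*(-164337)) - 372168)*(-152588/24287 + T) = ((-304 - 1*(-164337)) - 372168)*(-152588/24287 + 2337277979/4925635848) = ((-304 + 164337) - 372168)*(-152588*1/24287 + 2337277979/4925635848) = (164033 - 372168)*(-152588/24287 + 2337277979/4925635848) = -208135*(-694827452498651/119628917840376) = 144617911825806725885/119628917840376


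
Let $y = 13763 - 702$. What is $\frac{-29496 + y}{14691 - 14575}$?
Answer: $- \frac{16435}{116} \approx -141.68$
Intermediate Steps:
$y = 13061$ ($y = 13763 - 702 = 13061$)
$\frac{-29496 + y}{14691 - 14575} = \frac{-29496 + 13061}{14691 - 14575} = - \frac{16435}{116}$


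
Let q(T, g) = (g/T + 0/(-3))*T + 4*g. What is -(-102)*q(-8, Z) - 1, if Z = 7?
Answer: 3569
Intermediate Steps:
q(T, g) = 5*g (q(T, g) = (g/T + 0*(-⅓))*T + 4*g = (g/T + 0)*T + 4*g = (g/T)*T + 4*g = g + 4*g = 5*g)
-(-102)*q(-8, Z) - 1 = -(-102)*5*7 - 1 = -(-102)*35 - 1 = -102*(-35) - 1 = 3570 - 1 = 3569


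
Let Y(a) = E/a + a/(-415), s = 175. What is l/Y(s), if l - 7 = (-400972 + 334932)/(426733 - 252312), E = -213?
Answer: -1290386475/319378268 ≈ -4.0403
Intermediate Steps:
Y(a) = -213/a - a/415 (Y(a) = -213/a + a/(-415) = -213/a + a*(-1/415) = -213/a - a/415)
l = 88839/13417 (l = 7 + (-400972 + 334932)/(426733 - 252312) = 7 - 66040/174421 = 7 - 66040*1/174421 = 7 - 5080/13417 = 88839/13417 ≈ 6.6214)
l/Y(s) = 88839/(13417*(-213/175 - 1/415*175)) = 88839/(13417*(-213*1/175 - 35/83)) = 88839/(13417*(-213/175 - 35/83)) = 88839/(13417*(-23804/14525)) = (88839/13417)*(-14525/23804) = -1290386475/319378268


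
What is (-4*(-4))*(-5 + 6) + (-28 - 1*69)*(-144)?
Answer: 13984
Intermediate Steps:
(-4*(-4))*(-5 + 6) + (-28 - 1*69)*(-144) = 16*1 + (-28 - 69)*(-144) = 16 - 97*(-144) = 16 + 13968 = 13984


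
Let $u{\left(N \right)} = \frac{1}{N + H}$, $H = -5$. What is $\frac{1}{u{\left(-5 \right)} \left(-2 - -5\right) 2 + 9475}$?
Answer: $\frac{5}{47372} \approx 0.00010555$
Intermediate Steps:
$u{\left(N \right)} = \frac{1}{-5 + N}$ ($u{\left(N \right)} = \frac{1}{N - 5} = \frac{1}{-5 + N}$)
$\frac{1}{u{\left(-5 \right)} \left(-2 - -5\right) 2 + 9475} = \frac{1}{\frac{-2 - -5}{-5 - 5} \cdot 2 + 9475} = \frac{1}{\frac{-2 + 5}{-10} \cdot 2 + 9475} = \frac{1}{\left(- \frac{1}{10}\right) 3 \cdot 2 + 9475} = \frac{1}{\left(- \frac{3}{10}\right) 2 + 9475} = \frac{1}{- \frac{3}{5} + 9475} = \frac{1}{\frac{47372}{5}} = \frac{5}{47372}$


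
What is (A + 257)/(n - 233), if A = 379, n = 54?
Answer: -636/179 ≈ -3.5531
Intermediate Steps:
(A + 257)/(n - 233) = (379 + 257)/(54 - 233) = 636/(-179) = 636*(-1/179) = -636/179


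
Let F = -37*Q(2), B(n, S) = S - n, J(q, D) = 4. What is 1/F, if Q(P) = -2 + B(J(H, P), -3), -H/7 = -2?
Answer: 1/333 ≈ 0.0030030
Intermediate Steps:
H = 14 (H = -7*(-2) = 14)
Q(P) = -9 (Q(P) = -2 + (-3 - 1*4) = -2 + (-3 - 4) = -2 - 7 = -9)
F = 333 (F = -37*(-9) = 333)
1/F = 1/333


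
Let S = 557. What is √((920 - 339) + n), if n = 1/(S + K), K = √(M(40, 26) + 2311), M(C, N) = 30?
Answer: √(323618 + 581*√2341)/√(557 + √2341) ≈ 24.104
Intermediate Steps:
K = √2341 (K = √(30 + 2311) = √2341 ≈ 48.384)
n = 1/(557 + √2341) ≈ 0.0016518
√((920 - 339) + n) = √((920 - 339) + (557/307908 - √2341/307908)) = √(581 + (557/307908 - √2341/307908)) = √(178895105/307908 - √2341/307908)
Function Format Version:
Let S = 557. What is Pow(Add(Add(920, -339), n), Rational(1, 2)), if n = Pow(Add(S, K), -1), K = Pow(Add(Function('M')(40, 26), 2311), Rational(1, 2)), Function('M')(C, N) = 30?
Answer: Mul(Pow(Add(557, Pow(2341, Rational(1, 2))), Rational(-1, 2)), Pow(Add(323618, Mul(581, Pow(2341, Rational(1, 2)))), Rational(1, 2))) ≈ 24.104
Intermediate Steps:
K = Pow(2341, Rational(1, 2)) (K = Pow(Add(30, 2311), Rational(1, 2)) = Pow(2341, Rational(1, 2)) ≈ 48.384)
n = Pow(Add(557, Pow(2341, Rational(1, 2))), -1) ≈ 0.0016518
Pow(Add(Add(920, -339), n), Rational(1, 2)) = Pow(Add(Add(920, -339), Add(Rational(557, 307908), Mul(Rational(-1, 307908), Pow(2341, Rational(1, 2))))), Rational(1, 2)) = Pow(Add(581, Add(Rational(557, 307908), Mul(Rational(-1, 307908), Pow(2341, Rational(1, 2))))), Rational(1, 2)) = Pow(Add(Rational(178895105, 307908), Mul(Rational(-1, 307908), Pow(2341, Rational(1, 2)))), Rational(1, 2))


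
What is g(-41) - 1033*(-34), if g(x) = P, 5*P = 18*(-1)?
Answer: 175592/5 ≈ 35118.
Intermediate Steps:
P = -18/5 (P = (18*(-1))/5 = (1/5)*(-18) = -18/5 ≈ -3.6000)
g(x) = -18/5
g(-41) - 1033*(-34) = -18/5 - 1033*(-34) = -18/5 - 1*(-35122) = -18/5 + 35122 = 175592/5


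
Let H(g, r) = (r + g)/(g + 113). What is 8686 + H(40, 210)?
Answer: 1329208/153 ≈ 8687.6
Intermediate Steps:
H(g, r) = (g + r)/(113 + g)
8686 + H(40, 210) = 8686 + (40 + 210)/(113 + 40) = 8686 + 250/153 = 1329208/153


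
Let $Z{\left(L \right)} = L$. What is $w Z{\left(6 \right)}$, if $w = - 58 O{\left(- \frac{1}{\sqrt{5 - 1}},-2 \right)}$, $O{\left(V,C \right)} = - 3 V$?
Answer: $-522$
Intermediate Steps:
$w = -87$ ($w = - 58 \left(- 3 \left(- \frac{1}{\sqrt{5 - 1}}\right)\right) = - 58 \left(- 3 \left(- \frac{1}{\sqrt{4}}\right)\right) = - 58 \left(- 3 \left(- \frac{1}{2}\right)\right) = - 58 \left(- 3 \left(\left(-1\right) \frac{1}{2}\right)\right) = - 58 \left(\left(-3\right) \left(- \frac{1}{2}\right)\right) = \left(-58\right) \frac{3}{2} = -87$)
$w Z{\left(6 \right)} = \left(-87\right) 6 = -522$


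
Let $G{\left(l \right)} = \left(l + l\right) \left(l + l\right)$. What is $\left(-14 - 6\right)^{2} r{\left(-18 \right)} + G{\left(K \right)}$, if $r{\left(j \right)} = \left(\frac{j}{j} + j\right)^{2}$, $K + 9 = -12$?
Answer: $117364$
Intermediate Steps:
$K = -21$ ($K = -9 - 12 = -21$)
$G{\left(l \right)} = 4 l^{2}$ ($G{\left(l \right)} = 2 l 2 l = 4 l^{2}$)
$r{\left(j \right)} = \left(1 + j\right)^{2}$
$\left(-14 - 6\right)^{2} r{\left(-18 \right)} + G{\left(K \right)} = \left(-14 - 6\right)^{2} \left(1 - 18\right)^{2} + 4 \left(-21\right)^{2} = \left(-20\right)^{2} \left(-17\right)^{2} + 4 \cdot 441 = 400 \cdot 289 + 1764 = 115600 + 1764 = 117364$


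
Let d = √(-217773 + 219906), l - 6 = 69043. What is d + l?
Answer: 69049 + 3*√237 ≈ 69095.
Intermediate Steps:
l = 69049 (l = 6 + 69043 = 69049)
d = 3*√237 (d = √2133 = 3*√237 ≈ 46.184)
d + l = 3*√237 + 69049 = 69049 + 3*√237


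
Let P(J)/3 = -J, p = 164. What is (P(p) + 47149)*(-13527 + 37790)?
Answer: 1132038791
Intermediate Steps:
P(J) = -3*J (P(J) = 3*(-J) = -3*J)
(P(p) + 47149)*(-13527 + 37790) = (-3*164 + 47149)*(-13527 + 37790) = (-492 + 47149)*24263 = 46657*24263 = 1132038791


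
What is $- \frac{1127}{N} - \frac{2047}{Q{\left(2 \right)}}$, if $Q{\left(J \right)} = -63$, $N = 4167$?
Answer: $\frac{939872}{29169} \approx 32.222$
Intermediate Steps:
$- \frac{1127}{N} - \frac{2047}{Q{\left(2 \right)}} = - \frac{1127}{4167} - \frac{2047}{-63} = \left(-1127\right) \frac{1}{4167} - - \frac{2047}{63} = - \frac{1127}{4167} + \frac{2047}{63} = \frac{939872}{29169}$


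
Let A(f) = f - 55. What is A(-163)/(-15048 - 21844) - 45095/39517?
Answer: -827515017/728930582 ≈ -1.1352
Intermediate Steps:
A(f) = -55 + f
A(-163)/(-15048 - 21844) - 45095/39517 = (-55 - 163)/(-15048 - 21844) - 45095/39517 = -218/(-36892) - 45095*1/39517 = -218*(-1/36892) - 45095/39517 = 109/18446 - 45095/39517 = -827515017/728930582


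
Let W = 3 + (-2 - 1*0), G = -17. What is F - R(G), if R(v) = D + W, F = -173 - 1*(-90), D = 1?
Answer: -85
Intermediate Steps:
F = -83 (F = -173 + 90 = -83)
W = 1 (W = 3 + (-2 + 0) = 3 - 2 = 1)
R(v) = 2 (R(v) = 1 + 1 = 2)
F - R(G) = -83 - 1*2 = -83 - 2 = -85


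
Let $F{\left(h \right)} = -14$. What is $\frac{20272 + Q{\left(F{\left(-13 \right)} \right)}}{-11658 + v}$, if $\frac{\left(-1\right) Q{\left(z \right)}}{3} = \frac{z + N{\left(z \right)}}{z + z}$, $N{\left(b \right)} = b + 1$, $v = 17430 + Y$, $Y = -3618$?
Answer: $\frac{567535}{60312} \approx 9.41$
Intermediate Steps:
$v = 13812$ ($v = 17430 - 3618 = 13812$)
$N{\left(b \right)} = 1 + b$
$Q{\left(z \right)} = - \frac{3 \left(1 + 2 z\right)}{2 z}$ ($Q{\left(z \right)} = - 3 \frac{z + \left(1 + z\right)}{z + z} = - 3 \frac{1 + 2 z}{2 z} = - \frac{3 \left(1 + 2 z\right)}{2 z}$)
$\frac{20272 + Q{\left(F{\left(-13 \right)} \right)}}{-11658 + v} = \frac{20272 - \left(3 + \frac{3}{2 \left(-14\right)}\right)}{-11658 + 13812} = \frac{20272 - \frac{81}{28}}{2154} = \left(20272 + \left(-3 + \frac{3}{28}\right)\right) \frac{1}{2154} = \left(20272 - \frac{81}{28}\right) \frac{1}{2154} = \frac{567535}{28} \cdot \frac{1}{2154} = \frac{567535}{60312}$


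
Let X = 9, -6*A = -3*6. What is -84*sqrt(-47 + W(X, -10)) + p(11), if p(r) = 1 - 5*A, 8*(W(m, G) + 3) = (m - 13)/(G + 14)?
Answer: -14 - 21*I*sqrt(802) ≈ -14.0 - 594.71*I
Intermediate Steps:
A = 3 (A = -(-1)*6/2 = -1/6*(-18) = 3)
W(m, G) = -3 + (-13 + m)/(8*(14 + G)) (W(m, G) = -3 + ((m - 13)/(G + 14))/8 = -3 + ((-13 + m)/(14 + G))/8 = -3 + (-13 + m)/(8*(14 + G)))
p(r) = -14 (p(r) = 1 - 5*3 = 1 - 15 = -14)
-84*sqrt(-47 + W(X, -10)) + p(11) = -84*sqrt(-47 + (-349 + 9 - 24*(-10))/(8*(14 - 10))) - 14 = -84*sqrt(-47 + (1/8)*(-349 + 9 + 240)/4) - 14 = -84*sqrt(-47 + (1/8)*(1/4)*(-100)) - 14 = -84*sqrt(-47 - 25/8) - 14 = -21*I*sqrt(802) - 14 = -14 - 21*I*sqrt(802)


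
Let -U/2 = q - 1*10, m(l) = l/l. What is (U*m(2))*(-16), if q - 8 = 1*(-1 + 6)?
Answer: 96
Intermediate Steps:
q = 13 (q = 8 + 1*(-1 + 6) = 8 + 1*5 = 8 + 5 = 13)
m(l) = 1
U = -6 (U = -2*(13 - 1*10) = -2*(13 - 10) = -2*3 = -6)
(U*m(2))*(-16) = -6*1*(-16) = -6*(-16) = 96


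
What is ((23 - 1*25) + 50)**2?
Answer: 2304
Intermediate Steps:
((23 - 1*25) + 50)**2 = ((23 - 25) + 50)**2 = (-2 + 50)**2 = 48**2 = 2304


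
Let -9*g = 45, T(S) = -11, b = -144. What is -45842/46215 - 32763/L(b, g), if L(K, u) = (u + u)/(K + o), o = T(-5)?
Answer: -46938495079/92430 ≈ -5.0783e+5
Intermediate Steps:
o = -11
g = -5 (g = -⅑*45 = -5)
L(K, u) = 2*u/(-11 + K) (L(K, u) = (u + u)/(K - 11) = (2*u)/(-11 + K) = 2*u/(-11 + K))
-45842/46215 - 32763/L(b, g) = -45842/46215 - 32763/(2*(-5)/(-11 - 144)) = -45842*1/46215 - 32763/(2*(-5)/(-155)) = -45842/46215 - 32763/(2*(-5)*(-1/155)) = -45842/46215 - 32763/2/31 = -45842/46215 - 32763*31/2 = -45842/46215 - 1015653/2 = -46938495079/92430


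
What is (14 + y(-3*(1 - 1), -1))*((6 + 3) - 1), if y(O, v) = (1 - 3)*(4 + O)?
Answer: 48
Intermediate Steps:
y(O, v) = -8 - 2*O (y(O, v) = -2*(4 + O) = -8 - 2*O)
(14 + y(-3*(1 - 1), -1))*((6 + 3) - 1) = (14 + (-8 - (-6)*(1 - 1)))*((6 + 3) - 1) = (14 + (-8 - (-6)*0))*(9 - 1) = (14 + (-8 - 2*0))*8 = (14 + (-8 + 0))*8 = (14 - 8)*8 = 6*8 = 48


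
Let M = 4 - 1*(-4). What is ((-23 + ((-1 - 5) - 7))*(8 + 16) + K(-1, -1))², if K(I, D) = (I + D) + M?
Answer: 736164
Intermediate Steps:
M = 8 (M = 4 + 4 = 8)
K(I, D) = 8 + D + I (K(I, D) = (I + D) + 8 = (D + I) + 8 = 8 + D + I)
((-23 + ((-1 - 5) - 7))*(8 + 16) + K(-1, -1))² = ((-23 + ((-1 - 5) - 7))*(8 + 16) + (8 - 1 - 1))² = ((-23 + (-6 - 7))*24 + 6)² = ((-23 - 13)*24 + 6)² = (-36*24 + 6)² = (-864 + 6)² = (-858)² = 736164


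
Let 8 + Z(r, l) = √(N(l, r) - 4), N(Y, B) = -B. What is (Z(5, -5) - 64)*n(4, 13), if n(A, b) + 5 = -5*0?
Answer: 360 - 15*I ≈ 360.0 - 15.0*I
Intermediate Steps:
n(A, b) = -5 (n(A, b) = -5 - 5*0 = -5 + 0 = -5)
Z(r, l) = -8 + √(-4 - r) (Z(r, l) = -8 + √(-r - 4) = -8 + √(-4 - r))
(Z(5, -5) - 64)*n(4, 13) = ((-8 + √(-4 - 1*5)) - 64)*(-5) = ((-8 + √(-4 - 5)) - 64)*(-5) = ((-8 + √(-9)) - 64)*(-5) = ((-8 + 3*I) - 64)*(-5) = (-72 + 3*I)*(-5) = 360 - 15*I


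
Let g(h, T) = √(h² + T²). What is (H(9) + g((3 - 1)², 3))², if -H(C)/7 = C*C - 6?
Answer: 270400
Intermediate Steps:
H(C) = 42 - 7*C² (H(C) = -7*(C*C - 6) = -7*(C² - 6) = -7*(-6 + C²) = 42 - 7*C²)
g(h, T) = √(T² + h²)
(H(9) + g((3 - 1)², 3))² = ((42 - 7*9²) + √(3² + ((3 - 1)²)²))² = ((42 - 7*81) + √(9 + (2²)²))² = ((42 - 567) + √(9 + 4²))² = (-525 + √(9 + 16))² = (-525 + √25)² = (-525 + 5)² = (-520)² = 270400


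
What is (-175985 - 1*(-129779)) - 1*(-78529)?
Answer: 32323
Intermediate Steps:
(-175985 - 1*(-129779)) - 1*(-78529) = (-175985 + 129779) + 78529 = -46206 + 78529 = 32323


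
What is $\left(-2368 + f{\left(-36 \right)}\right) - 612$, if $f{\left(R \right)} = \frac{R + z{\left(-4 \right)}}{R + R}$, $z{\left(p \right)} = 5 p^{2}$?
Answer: $- \frac{53651}{18} \approx -2980.6$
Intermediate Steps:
$f{\left(R \right)} = \frac{80 + R}{2 R}$ ($f{\left(R \right)} = \frac{R + 5 \left(-4\right)^{2}}{R + R} = \frac{R + 5 \cdot 16}{2 R} = \left(R + 80\right) \frac{1}{2 R} = \left(80 + R\right) \frac{1}{2 R} = \frac{80 + R}{2 R}$)
$\left(-2368 + f{\left(-36 \right)}\right) - 612 = \left(-2368 + \frac{80 - 36}{2 \left(-36\right)}\right) - 612 = \left(-2368 + \frac{1}{2} \left(- \frac{1}{36}\right) 44\right) - 612 = \left(-2368 - \frac{11}{18}\right) - 612 = - \frac{42635}{18} - 612 = - \frac{53651}{18}$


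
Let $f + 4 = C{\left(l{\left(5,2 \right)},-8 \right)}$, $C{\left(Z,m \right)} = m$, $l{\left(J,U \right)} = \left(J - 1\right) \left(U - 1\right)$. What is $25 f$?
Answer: $-300$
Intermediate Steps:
$l{\left(J,U \right)} = \left(-1 + J\right) \left(-1 + U\right)$
$f = -12$ ($f = -4 - 8 = -12$)
$25 f = 25 \left(-12\right) = -300$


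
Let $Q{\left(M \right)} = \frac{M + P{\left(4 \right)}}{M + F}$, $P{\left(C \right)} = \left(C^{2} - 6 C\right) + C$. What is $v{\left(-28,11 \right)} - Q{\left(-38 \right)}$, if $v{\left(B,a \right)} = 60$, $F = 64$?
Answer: $\frac{801}{13} \approx 61.615$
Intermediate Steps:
$P{\left(C \right)} = C^{2} - 5 C$
$Q{\left(M \right)} = \frac{-4 + M}{64 + M}$ ($Q{\left(M \right)} = \frac{M + 4 \left(-5 + 4\right)}{M + 64} = \frac{M + 4 \left(-1\right)}{64 + M} = \frac{M - 4}{64 + M} = \frac{-4 + M}{64 + M}$)
$v{\left(-28,11 \right)} - Q{\left(-38 \right)} = 60 - \frac{-4 - 38}{64 - 38} = 60 - \frac{1}{26} \left(-42\right) = 60 - - \frac{21}{13} = 60 + \frac{21}{13} = \frac{801}{13}$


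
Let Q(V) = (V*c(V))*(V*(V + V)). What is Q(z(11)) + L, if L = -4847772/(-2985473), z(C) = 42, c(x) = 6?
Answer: 2654257531260/2985473 ≈ 8.8906e+5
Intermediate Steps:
L = 4847772/2985473 (L = -4847772*(-1/2985473) = 4847772/2985473 ≈ 1.6238)
Q(V) = 12*V³ (Q(V) = (V*6)*(V*(V + V)) = (6*V)*(V*(2*V)) = (6*V)*(2*V²) = 12*V³)
Q(z(11)) + L = 12*42³ + 4847772/2985473 = 12*74088 + 4847772/2985473 = 889056 + 4847772/2985473 = 2654257531260/2985473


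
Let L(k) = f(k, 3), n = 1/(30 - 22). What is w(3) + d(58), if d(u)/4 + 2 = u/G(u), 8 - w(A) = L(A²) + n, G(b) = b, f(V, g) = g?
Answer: 7/8 ≈ 0.87500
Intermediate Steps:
n = ⅛ (n = 1/8 = ⅛ ≈ 0.12500)
L(k) = 3
w(A) = 39/8 (w(A) = 8 - (3 + ⅛) = 8 - 1*25/8 = 8 - 25/8 = 39/8)
d(u) = -4 (d(u) = -8 + 4*(u/u) = -8 + 4*1 = -8 + 4 = -4)
w(3) + d(58) = 39/8 - 4 = 7/8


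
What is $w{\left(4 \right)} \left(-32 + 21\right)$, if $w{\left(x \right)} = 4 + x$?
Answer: $-88$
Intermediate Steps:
$w{\left(4 \right)} \left(-32 + 21\right) = \left(4 + 4\right) \left(-32 + 21\right) = 8 \left(-11\right) = -88$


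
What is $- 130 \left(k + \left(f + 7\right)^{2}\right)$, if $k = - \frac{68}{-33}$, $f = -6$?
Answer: $- \frac{13130}{33} \approx -397.88$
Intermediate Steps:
$k = \frac{68}{33}$ ($k = \left(-68\right) \left(- \frac{1}{33}\right) = \frac{68}{33} \approx 2.0606$)
$- 130 \left(k + \left(f + 7\right)^{2}\right) = - 130 \left(\frac{68}{33} + \left(-6 + 7\right)^{2}\right) = - 130 \left(\frac{68}{33} + 1^{2}\right) = - 130 \left(\frac{68}{33} + 1\right) = \left(-130\right) \frac{101}{33} = - \frac{13130}{33}$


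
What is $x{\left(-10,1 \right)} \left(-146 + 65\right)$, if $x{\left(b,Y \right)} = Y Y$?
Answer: $-81$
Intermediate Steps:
$x{\left(b,Y \right)} = Y^{2}$
$x{\left(-10,1 \right)} \left(-146 + 65\right) = 1^{2} \left(-146 + 65\right) = 1 \left(-81\right) = -81$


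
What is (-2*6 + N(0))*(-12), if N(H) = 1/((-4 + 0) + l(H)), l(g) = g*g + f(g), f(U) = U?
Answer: 147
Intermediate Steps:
l(g) = g + g² (l(g) = g*g + g = g² + g = g + g²)
N(H) = 1/(-4 + H*(1 + H)) (N(H) = 1/((-4 + 0) + H*(1 + H)) = 1/(-4 + H*(1 + H)))
(-2*6 + N(0))*(-12) = (-2*6 + 1/(-4 + 0 + 0²))*(-12) = (-12 + 1/(-4 + 0 + 0))*(-12) = (-12 + 1/(-4))*(-12) = (-12 - ¼)*(-12) = -49/4*(-12) = 147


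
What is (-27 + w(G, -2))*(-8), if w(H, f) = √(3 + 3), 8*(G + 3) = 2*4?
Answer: 216 - 8*√6 ≈ 196.40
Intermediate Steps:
G = -2 (G = -3 + (2*4)/8 = -3 + (⅛)*8 = -3 + 1 = -2)
w(H, f) = √6
(-27 + w(G, -2))*(-8) = (-27 + √6)*(-8) = 216 - 8*√6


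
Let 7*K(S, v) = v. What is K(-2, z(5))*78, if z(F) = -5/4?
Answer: -195/14 ≈ -13.929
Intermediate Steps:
z(F) = -5/4 (z(F) = -5*1/4 = -5/4)
K(S, v) = v/7
K(-2, z(5))*78 = ((1/7)*(-5/4))*78 = -5/28*78 = -195/14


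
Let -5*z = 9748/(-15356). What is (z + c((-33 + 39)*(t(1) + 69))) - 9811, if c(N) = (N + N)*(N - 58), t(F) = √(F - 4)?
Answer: 5465605932/19195 + 9240*I*√3 ≈ 2.8474e+5 + 16004.0*I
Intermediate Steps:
t(F) = √(-4 + F)
z = 2437/19195 (z = -9748/(5*(-15356)) = -9748*(-1)/(5*15356) = -⅕*(-2437/3839) = 2437/19195 ≈ 0.12696)
c(N) = 2*N*(-58 + N) (c(N) = (2*N)*(-58 + N) = 2*N*(-58 + N))
(z + c((-33 + 39)*(t(1) + 69))) - 9811 = (2437/19195 + 2*((-33 + 39)*(√(-4 + 1) + 69))*(-58 + (-33 + 39)*(√(-4 + 1) + 69))) - 9811 = (2437/19195 + 2*(6*(√(-3) + 69))*(-58 + 6*(√(-3) + 69))) - 9811 = (2437/19195 + 2*(6*(I*√3 + 69))*(-58 + 6*(I*√3 + 69))) - 9811 = (2437/19195 + 2*(6*(69 + I*√3))*(-58 + 6*(69 + I*√3))) - 9811 = (2437/19195 + 2*(414 + 6*I*√3)*(-58 + (414 + 6*I*√3))) - 9811 = (2437/19195 + 2*(414 + 6*I*√3)*(356 + 6*I*√3)) - 9811 = (2437/19195 + 2*(356 + 6*I*√3)*(414 + 6*I*√3)) - 9811 = -188319708/19195 + 2*(356 + 6*I*√3)*(414 + 6*I*√3)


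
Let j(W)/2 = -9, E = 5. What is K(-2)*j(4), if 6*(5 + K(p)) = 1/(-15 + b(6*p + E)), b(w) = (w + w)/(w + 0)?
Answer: 1173/13 ≈ 90.231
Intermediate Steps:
j(W) = -18 (j(W) = 2*(-9) = -18)
b(w) = 2 (b(w) = (2*w)/w = 2)
K(p) = -391/78 (K(p) = -5 + 1/(6*(-15 + 2)) = -5 + (1/6)/(-13) = -5 + (1/6)*(-1/13) = -5 - 1/78 = -391/78)
K(-2)*j(4) = -391/78*(-18) = 1173/13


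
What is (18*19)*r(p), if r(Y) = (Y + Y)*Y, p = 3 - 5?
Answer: 2736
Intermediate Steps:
p = -2
r(Y) = 2*Y² (r(Y) = (2*Y)*Y = 2*Y²)
(18*19)*r(p) = (18*19)*(2*(-2)²) = 342*(2*4) = 342*8 = 2736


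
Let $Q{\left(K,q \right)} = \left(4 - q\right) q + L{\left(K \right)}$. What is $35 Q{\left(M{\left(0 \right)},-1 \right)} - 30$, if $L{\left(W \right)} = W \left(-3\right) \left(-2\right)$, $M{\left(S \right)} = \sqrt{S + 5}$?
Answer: $-205 + 210 \sqrt{5} \approx 264.57$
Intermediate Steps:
$M{\left(S \right)} = \sqrt{5 + S}$
$L{\left(W \right)} = 6 W$ ($L{\left(W \right)} = - 3 W \left(-2\right) = 6 W$)
$Q{\left(K,q \right)} = 6 K + q \left(4 - q\right)$ ($Q{\left(K,q \right)} = \left(4 - q\right) q + 6 K = q \left(4 - q\right) + 6 K = 6 K + q \left(4 - q\right)$)
$35 Q{\left(M{\left(0 \right)},-1 \right)} - 30 = 35 \left(- \left(-1\right)^{2} + 4 \left(-1\right) + 6 \sqrt{5 + 0}\right) - 30 = 35 \left(\left(-1\right) 1 - 4 + 6 \sqrt{5}\right) - 30 = 35 \left(-1 - 4 + 6 \sqrt{5}\right) - 30 = 35 \left(-5 + 6 \sqrt{5}\right) - 30 = \left(-175 + 210 \sqrt{5}\right) - 30 = -205 + 210 \sqrt{5}$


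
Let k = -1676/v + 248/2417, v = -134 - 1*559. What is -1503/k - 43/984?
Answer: -619349519605/1038797976 ≈ -596.22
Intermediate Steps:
v = -693 (v = -134 - 559 = -693)
k = 4222756/1674981 (k = -1676/(-693) + 248/2417 = -1676*(-1/693) + 248*(1/2417) = 1676/693 + 248/2417 = 4222756/1674981 ≈ 2.5211)
-1503/k - 43/984 = -1503/4222756/1674981 - 43/984 = -1503*1674981/4222756 - 43*1/984 = -2517496443/4222756 - 43/984 = -619349519605/1038797976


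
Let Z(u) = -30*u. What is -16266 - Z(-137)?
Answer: -20376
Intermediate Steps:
-16266 - Z(-137) = -16266 - (-30)*(-137) = -16266 - 1*4110 = -16266 - 4110 = -20376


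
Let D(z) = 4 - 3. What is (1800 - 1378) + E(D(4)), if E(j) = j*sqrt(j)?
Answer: 423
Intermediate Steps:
D(z) = 1
E(j) = j**(3/2)
(1800 - 1378) + E(D(4)) = (1800 - 1378) + 1**(3/2) = 422 + 1 = 423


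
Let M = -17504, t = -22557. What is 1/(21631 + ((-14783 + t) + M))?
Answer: -1/33213 ≈ -3.0109e-5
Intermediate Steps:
1/(21631 + ((-14783 + t) + M)) = 1/(21631 + ((-14783 - 22557) - 17504)) = 1/(21631 + (-37340 - 17504)) = 1/(21631 - 54844) = 1/(-33213) = -1/33213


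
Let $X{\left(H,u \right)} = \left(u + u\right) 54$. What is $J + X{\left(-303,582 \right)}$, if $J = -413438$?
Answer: $-350582$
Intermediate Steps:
$X{\left(H,u \right)} = 108 u$ ($X{\left(H,u \right)} = 2 u 54 = 108 u$)
$J + X{\left(-303,582 \right)} = -413438 + 108 \cdot 582 = -413438 + 62856 = -350582$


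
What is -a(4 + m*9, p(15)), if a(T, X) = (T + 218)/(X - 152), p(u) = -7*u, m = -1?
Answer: 213/257 ≈ 0.82879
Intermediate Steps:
a(T, X) = (218 + T)/(-152 + X)
-a(4 + m*9, p(15)) = -(218 + (4 - 1*9))/(-152 - 7*15) = -(218 + (4 - 9))/(-152 - 105) = -(218 - 5)/(-257) = -(-1)*213/257 = -1*(-213/257) = 213/257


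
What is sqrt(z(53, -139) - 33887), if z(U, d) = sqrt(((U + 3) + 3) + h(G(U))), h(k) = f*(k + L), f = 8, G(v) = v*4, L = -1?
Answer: sqrt(-33887 + sqrt(1747)) ≈ 183.97*I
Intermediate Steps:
G(v) = 4*v
h(k) = -8 + 8*k (h(k) = 8*(k - 1) = 8*(-1 + k) = -8 + 8*k)
z(U, d) = sqrt(-2 + 33*U) (z(U, d) = sqrt(((U + 3) + 3) + (-8 + 8*(4*U))) = sqrt(((3 + U) + 3) + (-8 + 32*U)) = sqrt((6 + U) + (-8 + 32*U)) = sqrt(-2 + 33*U))
sqrt(z(53, -139) - 33887) = sqrt(sqrt(-2 + 33*53) - 33887) = sqrt(sqrt(-2 + 1749) - 33887) = sqrt(sqrt(1747) - 33887) = sqrt(-33887 + sqrt(1747))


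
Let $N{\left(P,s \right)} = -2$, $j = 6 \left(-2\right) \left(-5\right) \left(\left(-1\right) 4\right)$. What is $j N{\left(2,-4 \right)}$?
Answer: $480$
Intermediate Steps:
$j = -240$ ($j = \left(-12\right) \left(-5\right) \left(-4\right) = 60 \left(-4\right) = -240$)
$j N{\left(2,-4 \right)} = \left(-240\right) \left(-2\right) = 480$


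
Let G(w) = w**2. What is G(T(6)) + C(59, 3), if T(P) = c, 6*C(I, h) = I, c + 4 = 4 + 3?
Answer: 113/6 ≈ 18.833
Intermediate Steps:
c = 3 (c = -4 + (4 + 3) = -4 + 7 = 3)
C(I, h) = I/6
T(P) = 3
G(T(6)) + C(59, 3) = 3**2 + (1/6)*59 = 9 + 59/6 = 113/6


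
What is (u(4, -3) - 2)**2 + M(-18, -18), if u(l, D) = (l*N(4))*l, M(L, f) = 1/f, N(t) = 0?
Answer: 71/18 ≈ 3.9444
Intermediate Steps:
u(l, D) = 0 (u(l, D) = (l*0)*l = 0*l = 0)
(u(4, -3) - 2)**2 + M(-18, -18) = (0 - 2)**2 + 1/(-18) = (-2)**2 - 1/18 = 4 - 1/18 = 71/18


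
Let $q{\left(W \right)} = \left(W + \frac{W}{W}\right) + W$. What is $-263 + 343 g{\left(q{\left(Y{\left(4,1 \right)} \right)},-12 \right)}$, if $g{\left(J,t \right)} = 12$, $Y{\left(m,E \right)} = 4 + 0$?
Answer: $3853$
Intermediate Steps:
$Y{\left(m,E \right)} = 4$
$q{\left(W \right)} = 1 + 2 W$ ($q{\left(W \right)} = \left(W + 1\right) + W = \left(1 + W\right) + W = 1 + 2 W$)
$-263 + 343 g{\left(q{\left(Y{\left(4,1 \right)} \right)},-12 \right)} = -263 + 343 \cdot 12 = -263 + 4116 = 3853$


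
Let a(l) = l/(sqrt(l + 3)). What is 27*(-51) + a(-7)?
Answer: -1377 + 7*I/2 ≈ -1377.0 + 3.5*I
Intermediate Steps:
a(l) = l/sqrt(3 + l) (a(l) = l/(sqrt(3 + l)) = l/sqrt(3 + l))
27*(-51) + a(-7) = 27*(-51) - 7/sqrt(3 - 7) = -1377 - (-7)*I/2 = -1377 + 7*I/2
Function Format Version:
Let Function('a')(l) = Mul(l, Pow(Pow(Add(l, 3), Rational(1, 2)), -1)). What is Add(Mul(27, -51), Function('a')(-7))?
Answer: Add(-1377, Mul(Rational(7, 2), I)) ≈ Add(-1377.0, Mul(3.5000, I))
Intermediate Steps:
Function('a')(l) = Mul(l, Pow(Add(3, l), Rational(-1, 2))) (Function('a')(l) = Mul(l, Pow(Pow(Add(3, l), Rational(1, 2)), -1)) = Mul(l, Pow(Add(3, l), Rational(-1, 2))))
Add(Mul(27, -51), Function('a')(-7)) = Add(Mul(27, -51), Mul(-7, Pow(Add(3, -7), Rational(-1, 2)))) = Add(-1377, Mul(-7, Pow(-4, Rational(-1, 2)))) = Add(-1377, Mul(-7, Mul(Rational(-1, 2), I))) = Add(-1377, Mul(Rational(7, 2), I))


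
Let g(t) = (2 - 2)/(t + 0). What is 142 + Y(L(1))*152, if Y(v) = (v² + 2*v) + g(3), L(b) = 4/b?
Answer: 3790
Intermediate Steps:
g(t) = 0 (g(t) = 0/t = 0)
Y(v) = v² + 2*v (Y(v) = (v² + 2*v) + 0 = v² + 2*v)
142 + Y(L(1))*152 = 142 + ((4/1)*(2 + 4/1))*152 = 142 + ((4*1)*(2 + 4*1))*152 = 142 + (4*(2 + 4))*152 = 142 + (4*6)*152 = 142 + 24*152 = 142 + 3648 = 3790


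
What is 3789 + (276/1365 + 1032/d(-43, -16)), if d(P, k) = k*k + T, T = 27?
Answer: 488386181/128765 ≈ 3792.8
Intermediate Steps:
d(P, k) = 27 + k² (d(P, k) = k*k + 27 = k² + 27 = 27 + k²)
3789 + (276/1365 + 1032/d(-43, -16)) = 3789 + (276/1365 + 1032/(27 + (-16)²)) = 3789 + (276*(1/1365) + 1032/(27 + 256)) = 3789 + (92/455 + 1032/283) = 3789 + 495596/128765 = 488386181/128765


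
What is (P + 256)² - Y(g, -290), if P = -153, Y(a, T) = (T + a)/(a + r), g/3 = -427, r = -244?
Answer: 16177154/1525 ≈ 10608.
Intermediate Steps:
g = -1281 (g = 3*(-427) = -1281)
Y(a, T) = (T + a)/(-244 + a) (Y(a, T) = (T + a)/(a - 244) = (T + a)/(-244 + a))
(P + 256)² - Y(g, -290) = (-153 + 256)² - (-290 - 1281)/(-244 - 1281) = 103² - (-1571)/(-1525) = 10609 - (-1)*(-1571)/1525 = 10609 - 1*1571/1525 = 10609 - 1571/1525 = 16177154/1525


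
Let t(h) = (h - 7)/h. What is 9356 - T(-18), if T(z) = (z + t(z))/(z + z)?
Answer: 6062389/648 ≈ 9355.5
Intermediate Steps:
t(h) = (-7 + h)/h
T(z) = (z + (-7 + z)/z)/(2*z) (T(z) = (z + (-7 + z)/z)/(z + z) = (z + (-7 + z)/z)/((2*z)) = (z + (-7 + z)/z)*(1/(2*z)) = (z + (-7 + z)/z)/(2*z))
9356 - T(-18) = 9356 - (-7 - 18 + (-18)²)/(2*(-18)²) = 9356 - (-7 - 18 + 324)/(2*324) = 9356 - 299/(2*324) = 9356 - 1*299/648 = 9356 - 299/648 = 6062389/648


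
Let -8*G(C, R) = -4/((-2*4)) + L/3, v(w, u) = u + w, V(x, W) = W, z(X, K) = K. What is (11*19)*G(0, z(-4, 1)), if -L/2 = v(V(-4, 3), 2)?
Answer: 3553/48 ≈ 74.021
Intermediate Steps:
L = -10 (L = -2*(2 + 3) = -2*5 = -10)
G(C, R) = 17/48 (G(C, R) = -(-4/((-2*4)) - 10/3)/8 = -(-4/(-8) - 10*⅓)/8 = -(-4*(-⅛) - 10/3)/8 = -(½ - 10/3)/8 = -⅛*(-17/6) = 17/48)
(11*19)*G(0, z(-4, 1)) = (11*19)*(17/48) = 209*(17/48) = 3553/48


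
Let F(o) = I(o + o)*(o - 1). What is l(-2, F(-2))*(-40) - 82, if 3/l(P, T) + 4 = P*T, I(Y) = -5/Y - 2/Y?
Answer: -1306/13 ≈ -100.46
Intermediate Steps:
I(Y) = -7/Y
F(o) = -7*(-1 + o)/(2*o) (F(o) = (-7/(o + o))*(o - 1) = (-7*1/(2*o))*(-1 + o) = (-7/(2*o))*(-1 + o) = -7*(-1 + o)/(2*o))
l(P, T) = 3/(-4 + P*T)
l(-2, F(-2))*(-40) - 82 = (3/(-4 - 7*(1 - 1*(-2))/(-2)))*(-40) - 82 = (3/(-4 - 7*(-1)*(1 + 2)/2))*(-40) - 82 = (3/(-4 - 7*(-1)*3/2))*(-40) - 82 = (3/(-4 - 2*(-21/4)))*(-40) - 82 = (3/(-4 + 21/2))*(-40) - 82 = (3/(13/2))*(-40) - 82 = (3*(2/13))*(-40) - 82 = (6/13)*(-40) - 82 = -240/13 - 82 = -1306/13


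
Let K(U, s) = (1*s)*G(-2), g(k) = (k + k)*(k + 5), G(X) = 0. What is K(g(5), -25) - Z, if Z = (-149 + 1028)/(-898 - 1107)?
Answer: 879/2005 ≈ 0.43840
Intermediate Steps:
Z = -879/2005 (Z = 879/(-2005) = 879*(-1/2005) = -879/2005 ≈ -0.43840)
g(k) = 2*k*(5 + k) (g(k) = (2*k)*(5 + k) = 2*k*(5 + k))
K(U, s) = 0 (K(U, s) = (1*s)*0 = s*0 = 0)
K(g(5), -25) - Z = 0 - 1*(-879/2005) = 0 + 879/2005 = 879/2005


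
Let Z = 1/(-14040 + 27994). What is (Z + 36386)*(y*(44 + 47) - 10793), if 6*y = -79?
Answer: -12176555979005/27908 ≈ -4.3631e+8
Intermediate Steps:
y = -79/6 (y = (⅙)*(-79) = -79/6 ≈ -13.167)
Z = 1/13954 ≈ 7.1664e-5
(Z + 36386)*(y*(44 + 47) - 10793) = (1/13954 + 36386)*(-79*(44 + 47)/6 - 10793) = 507730245*(-79/6*91 - 10793)/13954 = 507730245*(-7189/6 - 10793)/13954 = (507730245/13954)*(-71947/6) = -12176555979005/27908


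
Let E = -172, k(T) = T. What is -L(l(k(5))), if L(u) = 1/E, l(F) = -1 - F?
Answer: 1/172 ≈ 0.0058140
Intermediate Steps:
L(u) = -1/172 (L(u) = 1/(-172) = -1/172)
-L(l(k(5))) = -1*(-1/172) = 1/172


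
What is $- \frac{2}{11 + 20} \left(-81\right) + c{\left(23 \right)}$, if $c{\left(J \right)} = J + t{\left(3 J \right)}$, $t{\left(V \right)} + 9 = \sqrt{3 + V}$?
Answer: $\frac{596}{31} + 6 \sqrt{2} \approx 27.711$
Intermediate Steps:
$t{\left(V \right)} = -9 + \sqrt{3 + V}$
$c{\left(J \right)} = -9 + J + \sqrt{3 + 3 J}$ ($c{\left(J \right)} = J + \left(-9 + \sqrt{3 + 3 J}\right) = -9 + J + \sqrt{3 + 3 J}$)
$- \frac{2}{11 + 20} \left(-81\right) + c{\left(23 \right)} = - \frac{2}{11 + 20} \left(-81\right) + \left(-9 + 23 + \sqrt{3 + 3 \cdot 23}\right) = - \frac{2}{31} \left(-81\right) + \left(-9 + 23 + \sqrt{3 + 69}\right) = \left(-2\right) \frac{1}{31} \left(-81\right) + \left(-9 + 23 + \sqrt{72}\right) = \left(- \frac{2}{31}\right) \left(-81\right) + \left(-9 + 23 + 6 \sqrt{2}\right) = \frac{162}{31} + \left(14 + 6 \sqrt{2}\right) = \frac{596}{31} + 6 \sqrt{2}$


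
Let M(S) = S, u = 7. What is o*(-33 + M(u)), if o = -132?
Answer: 3432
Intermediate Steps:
o*(-33 + M(u)) = -132*(-33 + 7) = -132*(-26) = 3432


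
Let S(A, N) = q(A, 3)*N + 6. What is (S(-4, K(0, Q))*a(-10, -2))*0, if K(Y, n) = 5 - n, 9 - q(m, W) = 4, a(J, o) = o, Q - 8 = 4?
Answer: 0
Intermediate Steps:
Q = 12 (Q = 8 + 4 = 12)
q(m, W) = 5 (q(m, W) = 9 - 1*4 = 9 - 4 = 5)
S(A, N) = 6 + 5*N (S(A, N) = 5*N + 6 = 6 + 5*N)
(S(-4, K(0, Q))*a(-10, -2))*0 = ((6 + 5*(5 - 1*12))*(-2))*0 = ((6 + 5*(5 - 12))*(-2))*0 = ((6 + 5*(-7))*(-2))*0 = ((6 - 35)*(-2))*0 = -29*(-2)*0 = 58*0 = 0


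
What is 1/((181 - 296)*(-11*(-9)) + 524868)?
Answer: 1/513483 ≈ 1.9475e-6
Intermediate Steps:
1/((181 - 296)*(-11*(-9)) + 524868) = 1/(-115*99 + 524868) = 1/(-11385 + 524868) = 1/513483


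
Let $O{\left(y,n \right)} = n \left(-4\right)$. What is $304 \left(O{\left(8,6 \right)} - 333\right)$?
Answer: $-108528$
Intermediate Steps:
$O{\left(y,n \right)} = - 4 n$
$304 \left(O{\left(8,6 \right)} - 333\right) = 304 \left(\left(-4\right) 6 - 333\right) = 304 \left(-24 - 333\right) = 304 \left(-357\right) = -108528$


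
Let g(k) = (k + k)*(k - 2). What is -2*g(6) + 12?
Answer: -84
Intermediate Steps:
g(k) = 2*k*(-2 + k) (g(k) = (2*k)*(-2 + k) = 2*k*(-2 + k))
-2*g(6) + 12 = -4*6*(-2 + 6) + 12 = -4*6*4 + 12 = -2*48 + 12 = -96 + 12 = -84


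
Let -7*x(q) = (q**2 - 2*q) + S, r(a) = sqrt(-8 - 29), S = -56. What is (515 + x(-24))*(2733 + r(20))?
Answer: 8300121/7 + 3037*I*sqrt(37)/7 ≈ 1.1857e+6 + 2639.1*I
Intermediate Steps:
r(a) = I*sqrt(37) (r(a) = sqrt(-37) = I*sqrt(37))
x(q) = 8 - q**2/7 + 2*q/7 (x(q) = -((q**2 - 2*q) - 56)/7 = -(-56 + q**2 - 2*q)/7 = 8 - q**2/7 + 2*q/7)
(515 + x(-24))*(2733 + r(20)) = (515 + (8 - 1/7*(-24)**2 + (2/7)*(-24)))*(2733 + I*sqrt(37)) = (515 + (8 - 1/7*576 - 48/7))*(2733 + I*sqrt(37)) = (515 + (8 - 576/7 - 48/7))*(2733 + I*sqrt(37)) = (515 - 568/7)*(2733 + I*sqrt(37)) = 3037*(2733 + I*sqrt(37))/7 = 8300121/7 + 3037*I*sqrt(37)/7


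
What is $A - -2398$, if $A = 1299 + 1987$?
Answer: $5684$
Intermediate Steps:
$A = 3286$
$A - -2398 = 3286 - -2398 = 3286 + 2398 = 5684$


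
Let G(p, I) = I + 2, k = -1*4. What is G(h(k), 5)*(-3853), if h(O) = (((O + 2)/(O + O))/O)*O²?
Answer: -26971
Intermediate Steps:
k = -4
h(O) = 1 + O/2 (h(O) = (((2 + O)/((2*O)))/O)*O² = (((2 + O)*(1/(2*O)))/O)*O² = (((2 + O)/(2*O))/O)*O² = ((2 + O)/(2*O²))*O² = 1 + O/2)
G(p, I) = 2 + I
G(h(k), 5)*(-3853) = (2 + 5)*(-3853) = 7*(-3853) = -26971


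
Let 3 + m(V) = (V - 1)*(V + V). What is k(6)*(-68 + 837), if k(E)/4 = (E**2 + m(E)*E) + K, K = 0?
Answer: 1162728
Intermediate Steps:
m(V) = -3 + 2*V*(-1 + V) (m(V) = -3 + (V - 1)*(V + V) = -3 + (-1 + V)*(2*V) = -3 + 2*V*(-1 + V))
k(E) = 4*E**2 + 4*E*(-3 - 2*E + 2*E**2) (k(E) = 4*((E**2 + (-3 - 2*E + 2*E**2)*E) + 0) = 4*((E**2 + E*(-3 - 2*E + 2*E**2)) + 0) = 4*(E**2 + E*(-3 - 2*E + 2*E**2)) = 4*E**2 + 4*E*(-3 - 2*E + 2*E**2))
k(6)*(-68 + 837) = (4*6*(-3 - 1*6 + 2*6**2))*(-68 + 837) = (4*6*(-3 - 6 + 2*36))*769 = (4*6*(-3 - 6 + 72))*769 = (4*6*63)*769 = 1512*769 = 1162728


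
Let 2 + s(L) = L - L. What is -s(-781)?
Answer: 2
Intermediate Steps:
s(L) = -2 (s(L) = -2 + (L - L) = -2 + 0 = -2)
-s(-781) = -1*(-2) = 2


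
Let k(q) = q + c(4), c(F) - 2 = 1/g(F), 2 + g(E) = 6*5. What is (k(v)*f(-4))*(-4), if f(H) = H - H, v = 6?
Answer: 0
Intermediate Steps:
g(E) = 28 (g(E) = -2 + 6*5 = -2 + 30 = 28)
c(F) = 57/28 (c(F) = 2 + 1/28 = 57/28)
f(H) = 0
k(q) = 57/28 + q (k(q) = q + 57/28 = 57/28 + q)
(k(v)*f(-4))*(-4) = ((57/28 + 6)*0)*(-4) = ((225/28)*0)*(-4) = 0*(-4) = 0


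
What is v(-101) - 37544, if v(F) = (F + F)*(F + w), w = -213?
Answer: 25884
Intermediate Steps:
v(F) = 2*F*(-213 + F) (v(F) = (F + F)*(F - 213) = (2*F)*(-213 + F) = 2*F*(-213 + F))
v(-101) - 37544 = 2*(-101)*(-213 - 101) - 37544 = 2*(-101)*(-314) - 37544 = 63428 - 37544 = 25884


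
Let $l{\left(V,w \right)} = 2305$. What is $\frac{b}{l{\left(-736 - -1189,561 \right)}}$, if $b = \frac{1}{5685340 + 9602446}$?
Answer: $\frac{1}{35238346730} \approx 2.8378 \cdot 10^{-11}$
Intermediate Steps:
$b = \frac{1}{15287786} \approx 6.5412 \cdot 10^{-8}$
$\frac{b}{l{\left(-736 - -1189,561 \right)}} = \frac{1}{15287786 \cdot 2305} = \frac{1}{15287786} \cdot \frac{1}{2305} = \frac{1}{35238346730}$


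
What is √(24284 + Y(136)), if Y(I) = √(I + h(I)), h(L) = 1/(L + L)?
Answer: √(28072304 + 17*√628881)/34 ≈ 155.87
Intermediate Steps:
h(L) = 1/(2*L)
Y(I) = √(I + 1/(2*I))
√(24284 + Y(136)) = √(24284 + √(2/136 + 4*136)/2) = √(24284 + √(2*(1/136) + 544)/2) = √(24284 + √(1/68 + 544)/2) = √(24284 + √(36993/68)/2) = √(24284 + (√628881/34)/2) = √(24284 + √628881/68)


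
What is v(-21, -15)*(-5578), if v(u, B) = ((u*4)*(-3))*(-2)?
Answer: 2811312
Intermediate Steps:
v(u, B) = 24*u (v(u, B) = ((4*u)*(-3))*(-2) = -12*u*(-2) = 24*u)
v(-21, -15)*(-5578) = (24*(-21))*(-5578) = -504*(-5578) = 2811312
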